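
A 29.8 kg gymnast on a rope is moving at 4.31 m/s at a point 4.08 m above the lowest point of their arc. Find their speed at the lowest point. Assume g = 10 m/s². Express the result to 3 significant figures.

Mechanical energy is conserved (no friction): ½mv₀² + mgh = ½mv²
The mass cancels from both sides.
v² = v₀² + 2gh = (4.31)² + 2(10)(4.08) = 100.18
v = √100.18 = 10.01 m/s

v = 10.0 m/s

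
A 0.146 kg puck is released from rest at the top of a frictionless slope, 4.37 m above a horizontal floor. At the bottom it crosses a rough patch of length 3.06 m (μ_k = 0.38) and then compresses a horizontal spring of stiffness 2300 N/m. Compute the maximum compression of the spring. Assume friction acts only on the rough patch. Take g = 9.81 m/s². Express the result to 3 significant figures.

Initial energy: E₁ = mgh = (0.146)(9.81)(4.37) = 6.2590 J
Friction removes W_f = μ_k mg d = (0.38)(0.146)(9.81)(3.06) = 1.665 J
Energy reaching the spring: E = 6.2590 − 1.665 = 4.5935 J
At max compression ½kx² = E ⇒ x = √(2E/k) = √(2 × 4.5935/2300) = 0.06320 m

x = 0.0632 m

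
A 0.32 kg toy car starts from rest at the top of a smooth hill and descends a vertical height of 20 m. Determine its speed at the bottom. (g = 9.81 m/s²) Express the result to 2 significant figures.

Mechanical energy is conserved (no friction): mgh = ½mv²
The mass cancels from both sides.
v = √(2gh) = √(2 × 9.81 × 20) = √392.40 = 19.81 m/s

v = 20 m/s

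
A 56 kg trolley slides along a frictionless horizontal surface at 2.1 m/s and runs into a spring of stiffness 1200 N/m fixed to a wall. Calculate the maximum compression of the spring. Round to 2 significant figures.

x = 0.45 m

At max compression the trolley is momentarily at rest: ½mv² = ½kx²
x = v√(m/k) = 2.1 × √(56/1200) = 0.4537 m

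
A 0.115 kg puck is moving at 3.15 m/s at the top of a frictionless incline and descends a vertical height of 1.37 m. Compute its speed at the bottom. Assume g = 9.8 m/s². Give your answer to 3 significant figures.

v = 6.06 m/s

Mechanical energy is conserved (no friction): ½mv₀² + mgh = ½mv²
v² = v₀² + 2gh = (3.15)² + 2(9.8)(1.37) = 36.775
v = √36.775 = 6.064 m/s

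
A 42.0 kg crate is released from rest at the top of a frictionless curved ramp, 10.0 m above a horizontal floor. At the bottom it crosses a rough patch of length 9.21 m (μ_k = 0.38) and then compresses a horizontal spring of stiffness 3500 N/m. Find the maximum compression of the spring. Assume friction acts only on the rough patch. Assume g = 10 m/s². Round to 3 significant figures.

x = 1.25 m

Initial energy: E₁ = mgh = (42.0)(10)(10.0) = 4200.0 J
Friction removes W_f = μ_k mg d = (0.38)(42.0)(10)(9.21) = 1470 J
Energy reaching the spring: E = 4200.0 − 1470 = 2730.1 J
At max compression ½kx² = E ⇒ x = √(2E/k) = √(2 × 2730.1/3500) = 1.249 m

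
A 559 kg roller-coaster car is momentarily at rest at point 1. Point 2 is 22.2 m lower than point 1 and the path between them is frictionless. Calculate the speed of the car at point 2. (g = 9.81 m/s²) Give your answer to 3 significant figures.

Equating total energy at the two states: mgh = ½mv²
v = √(2gh) = √(2 × 9.81 × 22.2) = √435.56 = 20.87 m/s

v = 20.9 m/s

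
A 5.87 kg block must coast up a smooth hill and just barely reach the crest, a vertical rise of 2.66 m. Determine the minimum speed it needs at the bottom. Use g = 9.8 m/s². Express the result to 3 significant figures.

v = 7.22 m/s

At the top it is momentarily at rest, so all KE converts to PE: ½mv² = mgh
v = √(2gh) = √(2 × 9.8 × 2.66) = 7.221 m/s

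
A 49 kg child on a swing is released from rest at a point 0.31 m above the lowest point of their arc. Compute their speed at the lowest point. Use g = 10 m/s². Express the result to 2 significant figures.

By conservation of mechanical energy, mgh = ½mv²
The mass cancels from both sides.
v = √(2gh) = √(2 × 10 × 0.31) = √6.2000 = 2.490 m/s

v = 2.5 m/s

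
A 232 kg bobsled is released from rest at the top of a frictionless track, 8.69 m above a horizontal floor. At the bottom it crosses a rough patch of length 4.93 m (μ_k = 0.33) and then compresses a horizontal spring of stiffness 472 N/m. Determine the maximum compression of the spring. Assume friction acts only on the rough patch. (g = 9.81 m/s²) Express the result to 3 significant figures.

Initial energy: E₁ = mgh = (232)(9.81)(8.69) = 19778 J
Friction removes W_f = μ_k mg d = (0.33)(232)(9.81)(4.93) = 3703 J
Energy reaching the spring: E = 19778 − 3703 = 16075 J
At max compression ½kx² = E ⇒ x = √(2E/k) = √(2 × 16075/472) = 8.253 m

x = 8.25 m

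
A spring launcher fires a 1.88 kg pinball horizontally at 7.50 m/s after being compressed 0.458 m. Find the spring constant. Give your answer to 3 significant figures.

Spring PE at full compression equals KE at release: ½kx² = ½mv²
k = mv²/x² = (1.88)(7.50)²/(0.458)² = 504.1 N/m

k = 504 N/m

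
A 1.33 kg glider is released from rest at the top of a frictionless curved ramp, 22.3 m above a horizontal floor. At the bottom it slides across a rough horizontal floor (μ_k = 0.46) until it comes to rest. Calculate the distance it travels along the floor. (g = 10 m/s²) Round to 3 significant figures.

Energy bookkeeping (friction removes W_f = μ_k N d):
At rest all PE has been dissipated by friction: mgh = μ_k m g d
d = h/μ_k = 22.3/0.46 = 48.48 m

d = 48.5 m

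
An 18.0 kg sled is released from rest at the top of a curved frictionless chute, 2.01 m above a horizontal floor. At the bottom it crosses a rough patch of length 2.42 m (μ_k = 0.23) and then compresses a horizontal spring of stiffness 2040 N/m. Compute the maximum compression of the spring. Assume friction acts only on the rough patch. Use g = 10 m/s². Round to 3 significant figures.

Initial energy: E₁ = mgh = (18.0)(10)(2.01) = 361.80 J
Friction removes W_f = μ_k mg d = (0.23)(18.0)(10)(2.42) = 100.2 J
Energy reaching the spring: E = 361.80 − 100.2 = 261.61 J
At max compression ½kx² = E ⇒ x = √(2E/k) = √(2 × 261.61/2040) = 0.5064 m

x = 0.506 m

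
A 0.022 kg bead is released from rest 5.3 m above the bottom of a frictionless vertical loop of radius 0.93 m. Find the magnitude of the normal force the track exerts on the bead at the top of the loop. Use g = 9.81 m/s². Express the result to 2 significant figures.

N = 1.4 N

Energy from release to top (height 2r): mgh = ½mv_top² + mg(2r)
v_top² = 2g(h − 2r) = 2(9.81)(5.3 − 1.860) = 67.493 m²/s²
At the top, both N and weight point toward the centre: N + mg = mv_top²/r
N = m(v_top²/r − g) = 0.022(67.493/0.93 − 9.81) = 1.381 N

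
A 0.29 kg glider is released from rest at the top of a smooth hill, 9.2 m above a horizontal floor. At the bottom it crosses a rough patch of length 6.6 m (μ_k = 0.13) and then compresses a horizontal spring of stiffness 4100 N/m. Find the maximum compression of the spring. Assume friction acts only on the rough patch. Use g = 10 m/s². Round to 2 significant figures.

Initial energy: E₁ = mgh = (0.29)(10)(9.2) = 26.680 J
Friction removes W_f = μ_k mg d = (0.13)(0.29)(10)(6.6) = 2.488 J
Energy reaching the spring: E = 26.680 − 2.488 = 24.192 J
At max compression ½kx² = E ⇒ x = √(2E/k) = √(2 × 24.192/4100) = 0.1086 m

x = 0.11 m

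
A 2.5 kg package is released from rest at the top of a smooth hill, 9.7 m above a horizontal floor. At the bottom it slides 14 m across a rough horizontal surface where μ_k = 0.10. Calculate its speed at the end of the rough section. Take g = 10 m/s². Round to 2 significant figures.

Energy at the top = energy at the end + work done against friction:
mgh = ½mv² + μ_k m g d
W_f = μ_k mg d = (0.10)(2.5)(10)(14) = 35.00 J
½mv² = mgh − W_f = 242.50 − 35.00 = 207.50 J
v = √(2 × 207.50/2.5) = 12.88 m/s

v = 13 m/s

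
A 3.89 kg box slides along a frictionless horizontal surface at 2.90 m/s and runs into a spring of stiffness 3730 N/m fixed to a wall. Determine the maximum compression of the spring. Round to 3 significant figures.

x = 0.0937 m

All KE is stored as spring PE at maximum compression: ½mv² = ½kx²
x = v√(m/k) = 2.90 × √(3.89/3730) = 0.09365 m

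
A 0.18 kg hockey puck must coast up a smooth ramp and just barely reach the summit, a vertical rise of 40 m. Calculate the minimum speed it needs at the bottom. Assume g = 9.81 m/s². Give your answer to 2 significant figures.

At the top it is momentarily at rest, so all KE converts to PE: ½mv² = mgh
v = √(2gh) = √(2 × 9.81 × 40) = 28.01 m/s

v = 28 m/s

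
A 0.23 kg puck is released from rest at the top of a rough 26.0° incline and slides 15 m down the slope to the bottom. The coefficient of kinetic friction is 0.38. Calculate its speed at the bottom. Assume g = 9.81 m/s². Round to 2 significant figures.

v = 5.3 m/s

Energy: mgh = ½mv² + W_f, with h = L sinθ and W_f = μ_k (mg cosθ) L
mgh = mgL sinθ = (0.23)(9.81)(15)sin26.0° = 14.836 J
W_f = μ_k mg cosθ · L = (0.38)(0.23)(9.81)cos26.0°·15 = 11.56 J
½mv² = 14.836 − 11.56 = 3.2771 J
v = √(2 × 3.2771/0.23) = 5.338 m/s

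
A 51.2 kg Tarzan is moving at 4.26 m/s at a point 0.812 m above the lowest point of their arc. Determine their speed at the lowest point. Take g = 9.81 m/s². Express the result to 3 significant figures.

Mechanical energy is conserved (no friction): ½mv₀² + mgh = ½mv²
v² = v₀² + 2gh = (4.26)² + 2(9.81)(0.812) = 34.079
v = √34.079 = 5.838 m/s

v = 5.84 m/s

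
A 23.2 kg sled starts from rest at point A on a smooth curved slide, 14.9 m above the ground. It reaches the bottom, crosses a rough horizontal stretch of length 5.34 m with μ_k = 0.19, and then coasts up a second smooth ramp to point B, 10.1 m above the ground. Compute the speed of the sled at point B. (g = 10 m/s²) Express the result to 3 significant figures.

v = 8.70 m/s

Energy at A: mgh₁ = (23.2)(10)(14.9) = 3456.8 J
Friction loss: W_f = μ_k mg d = 235.4 J
At B: ½mv² + mgh₂ = mgh₁ − W_f
½mv² = 3456.8 − 235.4 − 2343.2 = 878.21 J
v = √(2 × 878.21/23.2) = 8.701 m/s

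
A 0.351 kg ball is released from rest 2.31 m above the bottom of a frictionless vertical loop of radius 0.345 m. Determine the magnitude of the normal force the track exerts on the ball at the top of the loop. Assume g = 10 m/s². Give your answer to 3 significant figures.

N = 29.5 N

Energy from release to top (height 2r): mgh = ½mv_top² + mg(2r)
v_top² = 2g(h − 2r) = 2(10)(2.31 − 0.6900) = 32.400 m²/s²
At the top, both N and weight point toward the centre: N + mg = mv_top²/r
N = m(v_top²/r − g) = 0.351(32.400/0.345 − 10) = 29.45 N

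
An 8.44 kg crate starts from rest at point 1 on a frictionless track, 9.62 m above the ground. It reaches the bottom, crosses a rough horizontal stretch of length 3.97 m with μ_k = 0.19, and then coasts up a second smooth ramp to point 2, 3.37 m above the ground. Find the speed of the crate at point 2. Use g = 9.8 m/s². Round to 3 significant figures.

v = 10.4 m/s

Energy at 1: mgh₁ = (8.44)(9.8)(9.62) = 795.69 J
Friction loss: W_f = μ_k mg d = 62.39 J
At 2: ½mv² + mgh₂ = mgh₁ − W_f
½mv² = 795.69 − 62.39 − 278.74 = 454.56 J
v = √(2 × 454.56/8.44) = 10.38 m/s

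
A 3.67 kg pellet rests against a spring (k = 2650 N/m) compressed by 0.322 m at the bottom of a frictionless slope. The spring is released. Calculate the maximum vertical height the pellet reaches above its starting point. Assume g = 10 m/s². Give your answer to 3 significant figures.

At maximum height the pellet is at rest, so ½kx² = mgh
h = kx²/(2mg) = (2650)(0.322)²/(2 × 3.67 × 10) = 3.743 m

h = 3.74 m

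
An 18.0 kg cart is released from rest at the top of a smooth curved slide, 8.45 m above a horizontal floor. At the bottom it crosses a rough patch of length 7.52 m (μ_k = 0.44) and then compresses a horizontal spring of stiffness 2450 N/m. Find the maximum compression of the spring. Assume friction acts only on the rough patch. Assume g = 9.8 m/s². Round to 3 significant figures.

x = 0.860 m

Initial energy: E₁ = mgh = (18.0)(9.8)(8.45) = 1490.6 J
Friction removes W_f = μ_k mg d = (0.44)(18.0)(9.8)(7.52) = 583.7 J
Energy reaching the spring: E = 1490.6 − 583.7 = 906.91 J
At max compression ½kx² = E ⇒ x = √(2E/k) = √(2 × 906.91/2450) = 0.8604 m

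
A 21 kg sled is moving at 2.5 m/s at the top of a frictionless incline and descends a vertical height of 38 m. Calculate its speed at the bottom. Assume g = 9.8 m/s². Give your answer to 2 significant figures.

By conservation of mechanical energy, ½mv₀² + mgh = ½mv²
v² = v₀² + 2gh = (2.5)² + 2(9.8)(38) = 751.05
v = √751.05 = 27.41 m/s

v = 27 m/s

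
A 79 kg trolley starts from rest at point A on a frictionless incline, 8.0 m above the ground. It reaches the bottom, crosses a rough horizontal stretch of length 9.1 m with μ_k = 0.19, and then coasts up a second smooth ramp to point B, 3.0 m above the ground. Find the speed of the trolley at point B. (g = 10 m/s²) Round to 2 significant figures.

Energy at A: mgh₁ = (79)(10)(8.0) = 6320.0 J
Friction loss: W_f = μ_k mg d = 1366 J
At B: ½mv² + mgh₂ = mgh₁ − W_f
½mv² = 6320.0 − 1366 − 2370.0 = 2584.1 J
v = √(2 × 2584.1/79) = 8.088 m/s

v = 8.1 m/s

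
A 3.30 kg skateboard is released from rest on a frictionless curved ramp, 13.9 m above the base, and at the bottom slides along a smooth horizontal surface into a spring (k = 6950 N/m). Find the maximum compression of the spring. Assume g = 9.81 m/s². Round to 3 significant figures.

At max compression the skateboard is momentarily at rest: mgh = ½kx²
x = √(2mgh/k) = √(2 × 3.30 × 9.81 × 13.9 / 6950) = 0.3598 m

x = 0.360 m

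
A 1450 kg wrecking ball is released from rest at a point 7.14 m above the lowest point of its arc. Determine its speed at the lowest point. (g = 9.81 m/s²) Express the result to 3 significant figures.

v = 11.8 m/s

Energy conservation between the two points: mgh = ½mv²
The mass cancels from both sides.
v = √(2gh) = √(2 × 9.81 × 7.14) = √140.09 = 11.84 m/s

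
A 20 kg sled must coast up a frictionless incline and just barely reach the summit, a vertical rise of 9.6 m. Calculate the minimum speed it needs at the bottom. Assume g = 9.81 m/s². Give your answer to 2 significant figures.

v = 14 m/s

At the top it is momentarily at rest, so all KE converts to PE: ½mv² = mgh
v = √(2gh) = √(2 × 9.81 × 9.6) = 13.72 m/s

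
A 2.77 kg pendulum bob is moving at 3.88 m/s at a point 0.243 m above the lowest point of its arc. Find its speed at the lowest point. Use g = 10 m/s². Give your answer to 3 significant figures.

Equating total energy at the two states: ½mv₀² + mgh = ½mv²
v² = v₀² + 2gh = (3.88)² + 2(10)(0.243) = 19.914
v = √19.914 = 4.463 m/s

v = 4.46 m/s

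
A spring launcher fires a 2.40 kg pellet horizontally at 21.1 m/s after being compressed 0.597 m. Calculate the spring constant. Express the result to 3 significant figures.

k = 3000 N/m

Spring PE at full compression equals KE at release: ½kx² = ½mv²
k = mv²/x² = (2.40)(21.1)²/(0.597)² = 2998 N/m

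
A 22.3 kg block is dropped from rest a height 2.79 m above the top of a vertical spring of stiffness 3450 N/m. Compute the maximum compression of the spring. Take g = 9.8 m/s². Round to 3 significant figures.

x = 0.661 m

Let x be the compression. The total drop is H + x, and the block is instantaneously at rest at max compression, so energy conservation gives:
mg(H + x) = ½kx²
½(3450)x² − (22.3)(9.8)x − (22.3)(9.8)(2.79) = 0
1725x² − 218.5x − 609.7 = 0
x = [218.5 + √(47760 + 4.2071e+06)]/(2 × 1725) = 0.6612 m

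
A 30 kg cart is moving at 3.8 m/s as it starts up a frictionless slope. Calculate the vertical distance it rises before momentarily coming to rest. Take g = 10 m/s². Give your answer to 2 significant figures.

By energy conservation, ½mv² = mgh
h = v²/(2g) = 3.8²/(2 × 10) = 0.7220 m

h = 0.72 m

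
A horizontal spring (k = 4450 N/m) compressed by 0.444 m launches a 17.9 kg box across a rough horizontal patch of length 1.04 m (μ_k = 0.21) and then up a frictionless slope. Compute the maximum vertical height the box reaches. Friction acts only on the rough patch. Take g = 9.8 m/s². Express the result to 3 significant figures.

h = 2.28 m

Spring energy: E₀ = ½kx² = ½(4450)(0.444)² = 438.63 J
Friction: W_f = μ_k mg d = (0.21)(17.9)(9.8)(1.04) = 38.31 J
Energy at base of ramp: E = 438.63 − 38.31 = 400.32 J
At max height all remaining energy is PE: mgh = E ⇒ h = E/(mg) = 400.32/(17.9 × 9.8) = 2.282 m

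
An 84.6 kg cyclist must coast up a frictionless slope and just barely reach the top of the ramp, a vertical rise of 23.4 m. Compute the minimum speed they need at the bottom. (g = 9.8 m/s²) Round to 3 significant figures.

At the top they are momentarily at rest, so all KE converts to PE: ½mv² = mgh
v = √(2gh) = √(2 × 9.8 × 23.4) = 21.42 m/s

v = 21.4 m/s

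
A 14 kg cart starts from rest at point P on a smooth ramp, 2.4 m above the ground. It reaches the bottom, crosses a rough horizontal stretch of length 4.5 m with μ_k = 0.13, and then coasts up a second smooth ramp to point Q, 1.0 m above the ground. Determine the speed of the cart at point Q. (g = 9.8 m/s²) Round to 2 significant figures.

Energy at P: mgh₁ = (14)(9.8)(2.4) = 329.28 J
Friction loss: W_f = μ_k mg d = 80.26 J
At Q: ½mv² + mgh₂ = mgh₁ − W_f
½mv² = 329.28 − 80.26 − 137.20 = 111.82 J
v = √(2 × 111.82/14) = 3.997 m/s

v = 4.0 m/s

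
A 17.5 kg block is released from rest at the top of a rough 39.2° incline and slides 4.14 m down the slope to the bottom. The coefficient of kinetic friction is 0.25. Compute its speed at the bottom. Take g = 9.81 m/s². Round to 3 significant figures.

v = 5.97 m/s

Work–energy: mg(L sinθ) − μ_k(mg cosθ)L = ½mv²
mgh = mgL sinθ = (17.5)(9.81)(4.14)sin39.2° = 449.21 J
W_f = μ_k mg cosθ · L = (0.25)(17.5)(9.81)cos39.2°·4.14 = 137.7 J
½mv² = 449.21 − 137.7 = 311.51 J
v = √(2 × 311.51/17.5) = 5.967 m/s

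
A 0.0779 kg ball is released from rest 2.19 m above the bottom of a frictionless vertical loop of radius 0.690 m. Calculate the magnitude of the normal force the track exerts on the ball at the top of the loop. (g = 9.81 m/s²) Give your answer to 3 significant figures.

N = 1.03 N

Energy from release to top (height 2r): mgh = ½mv_top² + mg(2r)
v_top² = 2g(h − 2r) = 2(9.81)(2.19 − 1.380) = 15.892 m²/s²
At the top, both N and weight point toward the centre: N + mg = mv_top²/r
N = m(v_top²/r − g) = 0.0779(15.892/0.690 − 9.81) = 1.030 N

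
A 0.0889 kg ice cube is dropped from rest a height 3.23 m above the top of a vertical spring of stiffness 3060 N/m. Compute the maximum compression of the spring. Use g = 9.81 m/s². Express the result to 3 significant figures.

x = 0.0432 m

Measuring PE from the top of the relaxed spring, at max compression the cube has dropped H + x with zero KE, so:
mg(H + x) = ½kx²
½(3060)x² − (0.0889)(9.81)x − (0.0889)(9.81)(3.23) = 0
1530x² − 0.8721x − 2.817 = 0
x = [0.8721 + √(0.7606 + 17240)]/(2 × 1530) = 0.04319 m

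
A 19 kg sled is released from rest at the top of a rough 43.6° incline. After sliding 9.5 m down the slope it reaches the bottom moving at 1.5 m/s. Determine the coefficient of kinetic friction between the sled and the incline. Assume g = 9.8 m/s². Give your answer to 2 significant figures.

Energy balance down the incline: mg L sinθ − ½mv² = μ_k (mg cosθ) L
mgL sinθ = 1219.9 J; ½mv² = 21.375 J
W_f = 1219.9 − 21.375 = 1198 J
μ_k = W_f/(mg cosθ · L) = 1198/(134.8 × 9.5) = 0.9356

μ_k = 0.94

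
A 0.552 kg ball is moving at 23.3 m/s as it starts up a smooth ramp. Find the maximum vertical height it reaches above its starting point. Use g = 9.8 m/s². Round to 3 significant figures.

By energy conservation, ½mv² = mgh
h = v²/(2g) = 23.3²/(2 × 9.8) = 27.70 m

h = 27.7 m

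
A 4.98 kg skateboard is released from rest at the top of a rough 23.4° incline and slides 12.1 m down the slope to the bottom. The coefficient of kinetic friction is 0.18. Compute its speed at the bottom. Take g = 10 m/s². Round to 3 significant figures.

v = 7.49 m/s

Taking the bottom as reference, mgh = ½mv² + μ_k N L with h = L sinθ, N = mg cosθ:
mgh = mgL sinθ = (4.98)(10)(12.1)sin23.4° = 239.31 J
W_f = μ_k mg cosθ · L = (0.18)(4.98)(10)cos23.4°·12.1 = 99.54 J
½mv² = 239.31 − 99.54 = 139.77 J
v = √(2 × 139.77/4.98) = 7.492 m/s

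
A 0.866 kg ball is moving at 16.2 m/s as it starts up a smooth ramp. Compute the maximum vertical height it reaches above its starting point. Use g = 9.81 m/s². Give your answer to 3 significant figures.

h = 13.4 m

By energy conservation, ½mv² = mgh
h = v²/(2g) = 16.2²/(2 × 9.81) = 13.38 m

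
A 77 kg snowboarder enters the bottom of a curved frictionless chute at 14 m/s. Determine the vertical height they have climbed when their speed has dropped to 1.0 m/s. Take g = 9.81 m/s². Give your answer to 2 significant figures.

Conservation of energy: ½mv₁² = ½mv₂² + mgh
h = (v₁² − v₂²)/(2g) = (14² − 1.0²)/(2 × 9.81) = 9.939 m

h = 9.9 m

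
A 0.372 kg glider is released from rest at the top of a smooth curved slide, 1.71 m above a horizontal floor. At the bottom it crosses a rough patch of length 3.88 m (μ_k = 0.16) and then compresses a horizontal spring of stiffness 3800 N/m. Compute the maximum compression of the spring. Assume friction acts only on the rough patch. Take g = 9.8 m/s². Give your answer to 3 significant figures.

x = 0.0457 m

Initial energy: E₁ = mgh = (0.372)(9.8)(1.71) = 6.2340 J
Friction removes W_f = μ_k mg d = (0.16)(0.372)(9.8)(3.88) = 2.263 J
Energy reaching the spring: E = 6.2340 − 2.263 = 3.9708 J
At max compression ½kx² = E ⇒ x = √(2E/k) = √(2 × 3.9708/3800) = 0.04572 m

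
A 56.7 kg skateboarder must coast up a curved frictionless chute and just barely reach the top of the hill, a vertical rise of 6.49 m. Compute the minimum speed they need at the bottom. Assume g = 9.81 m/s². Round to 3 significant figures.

v = 11.3 m/s

At the top they are momentarily at rest, so all KE converts to PE: ½mv² = mgh
v = √(2gh) = √(2 × 9.81 × 6.49) = 11.28 m/s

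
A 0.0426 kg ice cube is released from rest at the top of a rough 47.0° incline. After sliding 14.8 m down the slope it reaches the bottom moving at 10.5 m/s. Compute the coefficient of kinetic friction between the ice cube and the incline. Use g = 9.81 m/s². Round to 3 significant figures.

Energy balance down the incline: mg L sinθ − ½mv² = μ_k (mg cosθ) L
mgL sinθ = 4.5234 J; ½mv² = 2.3483 J
W_f = 4.5234 − 2.3483 = 2.175 J
μ_k = W_f/(mg cosθ · L) = 2.175/(0.2850 × 14.8) = 0.5157

μ_k = 0.516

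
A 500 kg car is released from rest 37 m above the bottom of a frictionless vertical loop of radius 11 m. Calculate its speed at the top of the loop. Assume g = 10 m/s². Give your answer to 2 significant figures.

Energy conservation: mgh = ½mv_top² + mg(2r)
v_top² = 2g(h − 2r) = 2(10)(37 − 22.00) = 300.0
v_top = 17.32 m/s

v = 17 m/s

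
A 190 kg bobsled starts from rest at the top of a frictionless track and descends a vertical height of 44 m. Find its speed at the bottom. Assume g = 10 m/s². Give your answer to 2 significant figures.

By conservation of mechanical energy, mgh = ½mv²
v = √(2gh) = √(2 × 10 × 44) = √880.00 = 29.66 m/s

v = 30 m/s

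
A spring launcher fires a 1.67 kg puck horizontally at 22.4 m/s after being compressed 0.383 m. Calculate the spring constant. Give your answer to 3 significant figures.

Spring PE at full compression equals KE at release: ½kx² = ½mv²
k = mv²/x² = (1.67)(22.4)²/(0.383)² = 5712 N/m

k = 5710 N/m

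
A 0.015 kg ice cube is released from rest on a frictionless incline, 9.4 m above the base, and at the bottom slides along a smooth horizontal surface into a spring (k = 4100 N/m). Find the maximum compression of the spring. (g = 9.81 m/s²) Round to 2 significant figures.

x = 0.026 m

Gravitational PE at the top equals spring PE at max compression: mgh = ½kx²
x = √(2mgh/k) = √(2 × 0.015 × 9.81 × 9.4 / 4100) = 0.02598 m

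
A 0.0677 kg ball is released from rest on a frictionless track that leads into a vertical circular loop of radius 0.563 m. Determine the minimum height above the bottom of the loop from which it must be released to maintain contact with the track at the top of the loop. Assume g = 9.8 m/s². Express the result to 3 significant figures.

h = 1.41 m

At the top, for minimum speed gravity alone supplies the centripetal force: mg = mv_top²/r ⇒ v_top² = gr = 5.517 m²/s²
Energy conservation from release height h to the top (height 2r): mgh = ½mv_top² + mg(2r)
h = v_top²/(2g) + 2r = r/2 + 2r = 5r/2 = 1.407 m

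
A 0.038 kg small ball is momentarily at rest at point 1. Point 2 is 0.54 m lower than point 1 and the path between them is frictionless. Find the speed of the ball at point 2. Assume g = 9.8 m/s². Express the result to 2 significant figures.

v = 3.3 m/s

Energy conservation between the two points: mgh = ½mv²
v = √(2gh) = √(2 × 9.8 × 0.54) = √10.584 = 3.253 m/s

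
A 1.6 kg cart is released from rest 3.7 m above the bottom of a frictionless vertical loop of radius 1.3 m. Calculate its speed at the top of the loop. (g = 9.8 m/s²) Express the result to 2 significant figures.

Energy conservation: mgh = ½mv_top² + mg(2r)
v_top² = 2g(h − 2r) = 2(9.8)(3.7 − 2.600) = 21.56
v_top = 4.643 m/s

v = 4.6 m/s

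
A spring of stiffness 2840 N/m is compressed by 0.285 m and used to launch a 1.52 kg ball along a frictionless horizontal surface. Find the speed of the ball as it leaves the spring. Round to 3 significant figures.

v = 12.3 m/s

Conservation of energy: ½kx² = ½mv²
v = x√(k/m) = 0.285 × √(2840/1.52) = 12.32 m/s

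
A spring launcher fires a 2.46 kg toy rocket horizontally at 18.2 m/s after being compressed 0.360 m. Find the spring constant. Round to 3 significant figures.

½kx² = ½mv²
k = mv²/x² = (2.46)(18.2)²/(0.360)² = 6287 N/m

k = 6290 N/m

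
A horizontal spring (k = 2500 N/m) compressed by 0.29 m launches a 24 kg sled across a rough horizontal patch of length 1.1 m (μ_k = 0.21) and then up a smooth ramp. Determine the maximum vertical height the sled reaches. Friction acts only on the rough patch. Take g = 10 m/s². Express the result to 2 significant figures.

h = 0.21 m

Spring energy: E₀ = ½kx² = ½(2500)(0.29)² = 105.12 J
Friction: W_f = μ_k mg d = (0.21)(24)(10)(1.1) = 55.44 J
Energy at base of ramp: E = 105.12 − 55.44 = 49.685 J
At max height all remaining energy is PE: mgh = E ⇒ h = E/(mg) = 49.685/(24 × 10) = 0.2070 m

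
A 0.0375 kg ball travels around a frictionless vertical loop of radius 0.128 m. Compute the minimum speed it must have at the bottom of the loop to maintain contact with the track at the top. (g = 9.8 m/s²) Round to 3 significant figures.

At the top: mg = mv_top²/r ⇒ v_top² = gr = 1.254 m²/s²
Energy from bottom to top (height 2r): ½mv_bot² = ½mv_top² + mg(2r)
v_bot² = gr + 4gr = 5gr = 6.272
v_bot = √(5gr) = 2.504 m/s

v = 2.50 m/s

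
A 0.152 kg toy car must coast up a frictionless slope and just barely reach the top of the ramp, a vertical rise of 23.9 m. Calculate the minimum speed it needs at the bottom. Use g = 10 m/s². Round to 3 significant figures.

At the top it is momentarily at rest, so all KE converts to PE: ½mv² = mgh
v = √(2gh) = √(2 × 10 × 23.9) = 21.86 m/s

v = 21.9 m/s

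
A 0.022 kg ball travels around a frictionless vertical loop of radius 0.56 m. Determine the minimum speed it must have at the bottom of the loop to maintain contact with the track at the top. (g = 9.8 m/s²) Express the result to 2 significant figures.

At the top: mg = mv_top²/r ⇒ v_top² = gr = 5.488 m²/s²
Energy from bottom to top (height 2r): ½mv_bot² = ½mv_top² + mg(2r)
v_bot² = gr + 4gr = 5gr = 27.44
v_bot = √(5gr) = 5.238 m/s

v = 5.2 m/s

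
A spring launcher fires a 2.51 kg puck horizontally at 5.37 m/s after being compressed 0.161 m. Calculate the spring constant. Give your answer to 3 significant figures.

k = 2790 N/m

Spring PE at full compression equals KE at release: ½kx² = ½mv²
k = mv²/x² = (2.51)(5.37)²/(0.161)² = 2792 N/m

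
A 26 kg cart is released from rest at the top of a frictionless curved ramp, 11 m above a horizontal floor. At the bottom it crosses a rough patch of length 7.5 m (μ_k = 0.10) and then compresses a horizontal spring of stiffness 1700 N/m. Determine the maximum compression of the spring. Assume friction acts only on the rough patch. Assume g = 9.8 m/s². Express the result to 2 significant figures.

Initial energy: E₁ = mgh = (26)(9.8)(11) = 2802.8 J
Friction removes W_f = μ_k mg d = (0.10)(26)(9.8)(7.5) = 191.1 J
Energy reaching the spring: E = 2802.8 − 191.1 = 2611.7 J
At max compression ½kx² = E ⇒ x = √(2E/k) = √(2 × 2611.7/1700) = 1.753 m

x = 1.8 m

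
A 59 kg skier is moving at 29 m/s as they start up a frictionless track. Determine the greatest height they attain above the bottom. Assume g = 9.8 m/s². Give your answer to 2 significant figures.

h = 43 m

Setting KE at the bottom equal to PE gained: ½mv² = mgh
h = v²/(2g) = 29²/(2 × 9.8) = 42.91 m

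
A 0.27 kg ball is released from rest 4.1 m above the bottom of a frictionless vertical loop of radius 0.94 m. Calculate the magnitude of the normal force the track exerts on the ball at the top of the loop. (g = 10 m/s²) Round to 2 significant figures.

Energy from release to top (height 2r): mgh = ½mv_top² + mg(2r)
v_top² = 2g(h − 2r) = 2(10)(4.1 − 1.880) = 44.400 m²/s²
At the top, both N and weight point toward the centre: N + mg = mv_top²/r
N = m(v_top²/r − g) = 0.27(44.400/0.94 − 10) = 10.05 N

N = 10 N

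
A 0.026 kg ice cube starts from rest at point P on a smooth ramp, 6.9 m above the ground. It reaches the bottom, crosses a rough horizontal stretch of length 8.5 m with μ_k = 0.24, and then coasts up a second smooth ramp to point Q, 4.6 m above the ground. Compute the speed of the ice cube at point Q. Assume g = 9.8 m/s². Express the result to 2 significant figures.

Energy at P: mgh₁ = (0.026)(9.8)(6.9) = 1.7581 J
Friction loss: W_f = μ_k mg d = 0.5198 J
At Q: ½mv² + mgh₂ = mgh₁ − W_f
½mv² = 1.7581 − 0.5198 − 1.1721 = 0.066248 J
v = √(2 × 0.066248/0.026) = 2.257 m/s

v = 2.3 m/s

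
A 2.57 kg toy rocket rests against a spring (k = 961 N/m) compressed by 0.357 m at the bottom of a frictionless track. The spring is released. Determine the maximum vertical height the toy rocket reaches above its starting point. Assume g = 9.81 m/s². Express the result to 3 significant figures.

At maximum height the toy rocket is at rest, so ½kx² = mgh
h = kx²/(2mg) = (961)(0.357)²/(2 × 2.57 × 9.81) = 2.429 m

h = 2.43 m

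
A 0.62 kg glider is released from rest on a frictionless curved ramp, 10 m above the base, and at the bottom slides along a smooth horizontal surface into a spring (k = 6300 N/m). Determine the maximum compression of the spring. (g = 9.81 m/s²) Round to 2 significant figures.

x = 0.14 m

Gravitational PE at the top equals spring PE at max compression: mgh = ½kx²
x = √(2mgh/k) = √(2 × 0.62 × 9.81 × 10 / 6300) = 0.1390 m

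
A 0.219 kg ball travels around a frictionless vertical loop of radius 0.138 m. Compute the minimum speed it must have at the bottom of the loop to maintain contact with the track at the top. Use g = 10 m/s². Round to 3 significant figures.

v = 2.63 m/s

At the top: mg = mv_top²/r ⇒ v_top² = gr = 1.380 m²/s²
Energy from bottom to top (height 2r): ½mv_bot² = ½mv_top² + mg(2r)
v_bot² = gr + 4gr = 5gr = 6.900
v_bot = √(5gr) = 2.627 m/s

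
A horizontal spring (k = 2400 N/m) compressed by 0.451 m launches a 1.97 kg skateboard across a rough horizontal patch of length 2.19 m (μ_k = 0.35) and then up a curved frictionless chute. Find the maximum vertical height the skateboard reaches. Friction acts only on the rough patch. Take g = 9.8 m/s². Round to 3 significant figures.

h = 11.9 m

Spring energy: E₀ = ½kx² = ½(2400)(0.451)² = 244.08 J
Friction: W_f = μ_k mg d = (0.35)(1.97)(9.8)(2.19) = 14.80 J
Energy at base of ramp: E = 244.08 − 14.80 = 229.28 J
At max height all remaining energy is PE: mgh = E ⇒ h = E/(mg) = 229.28/(1.97 × 9.8) = 11.88 m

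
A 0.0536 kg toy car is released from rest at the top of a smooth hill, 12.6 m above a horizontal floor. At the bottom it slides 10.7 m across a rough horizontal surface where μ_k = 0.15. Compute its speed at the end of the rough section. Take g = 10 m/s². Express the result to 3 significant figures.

v = 14.8 m/s

Energy at the top = energy at the end + work done against friction:
mgh = ½mv² + μ_k m g d
W_f = μ_k mg d = (0.15)(0.0536)(10)(10.7) = 0.8603 J
½mv² = mgh − W_f = 6.7536 − 0.8603 = 5.8933 J
v = √(2 × 5.8933/0.0536) = 14.83 m/s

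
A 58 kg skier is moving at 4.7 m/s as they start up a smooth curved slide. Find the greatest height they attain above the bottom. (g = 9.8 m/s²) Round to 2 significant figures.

h = 1.1 m

Setting KE at the bottom equal to PE gained: ½mv² = mgh
h = v²/(2g) = 4.7²/(2 × 9.8) = 1.127 m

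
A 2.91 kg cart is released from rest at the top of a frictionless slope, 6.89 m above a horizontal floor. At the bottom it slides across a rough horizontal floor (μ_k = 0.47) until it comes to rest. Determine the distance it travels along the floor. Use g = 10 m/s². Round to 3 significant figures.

d = 14.7 m

Energy at the top = energy at the end + work done against friction:
At rest all PE has been dissipated by friction: mgh = μ_k m g d
d = h/μ_k = 6.89/0.47 = 14.66 m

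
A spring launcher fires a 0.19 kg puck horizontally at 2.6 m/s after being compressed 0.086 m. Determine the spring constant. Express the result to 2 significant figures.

Spring PE at full compression equals KE at release: ½kx² = ½mv²
k = mv²/x² = (0.19)(2.6)²/(0.086)² = 173.7 N/m

k = 170 N/m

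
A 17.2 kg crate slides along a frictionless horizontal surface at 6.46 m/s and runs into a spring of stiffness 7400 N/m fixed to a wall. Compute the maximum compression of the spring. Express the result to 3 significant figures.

x = 0.311 m

At max compression the crate is momentarily at rest: ½mv² = ½kx²
x = v√(m/k) = 6.46 × √(17.2/7400) = 0.3114 m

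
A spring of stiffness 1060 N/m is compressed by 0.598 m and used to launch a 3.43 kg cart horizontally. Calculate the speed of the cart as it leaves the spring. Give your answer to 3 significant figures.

v = 10.5 m/s

Spring PE converts entirely to kinetic energy: ½kx² = ½mv²
v = x√(k/m) = 0.598 × √(1060/3.43) = 10.51 m/s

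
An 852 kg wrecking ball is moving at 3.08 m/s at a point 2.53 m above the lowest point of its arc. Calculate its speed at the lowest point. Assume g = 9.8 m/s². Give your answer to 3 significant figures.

v = 7.69 m/s

Energy conservation between the two points: ½mv₀² + mgh = ½mv²
v² = v₀² + 2gh = (3.08)² + 2(9.8)(2.53) = 59.074
v = √59.074 = 7.686 m/s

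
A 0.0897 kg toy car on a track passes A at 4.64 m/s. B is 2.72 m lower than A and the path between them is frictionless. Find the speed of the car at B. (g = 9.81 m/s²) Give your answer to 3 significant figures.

v = 8.65 m/s

Equating total energy at the two states: ½mv₀² + mgh = ½mv²
v² = v₀² + 2gh = (4.64)² + 2(9.81)(2.72) = 74.896
v = √74.896 = 8.654 m/s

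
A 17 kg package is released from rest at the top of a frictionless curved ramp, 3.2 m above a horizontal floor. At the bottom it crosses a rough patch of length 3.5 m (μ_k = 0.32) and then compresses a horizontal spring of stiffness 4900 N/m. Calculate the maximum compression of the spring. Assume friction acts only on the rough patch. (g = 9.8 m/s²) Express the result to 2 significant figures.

Initial energy: E₁ = mgh = (17)(9.8)(3.2) = 533.12 J
Friction removes W_f = μ_k mg d = (0.32)(17)(9.8)(3.5) = 186.6 J
Energy reaching the spring: E = 533.12 − 186.6 = 346.53 J
At max compression ½kx² = E ⇒ x = √(2E/k) = √(2 × 346.53/4900) = 0.3761 m

x = 0.38 m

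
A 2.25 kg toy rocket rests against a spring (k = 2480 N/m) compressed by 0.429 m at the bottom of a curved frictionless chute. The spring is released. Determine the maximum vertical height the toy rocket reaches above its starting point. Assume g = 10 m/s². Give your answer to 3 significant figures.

h = 10.1 m

Energy conservation from release to the highest point: ½kx² = mgh
h = kx²/(2mg) = (2480)(0.429)²/(2 × 2.25 × 10) = 10.14 m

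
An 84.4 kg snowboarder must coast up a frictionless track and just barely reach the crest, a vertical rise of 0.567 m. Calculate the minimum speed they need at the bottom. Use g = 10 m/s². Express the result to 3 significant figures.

v = 3.37 m/s

At the top they are momentarily at rest, so all KE converts to PE: ½mv² = mgh
v = √(2gh) = √(2 × 10 × 0.567) = 3.367 m/s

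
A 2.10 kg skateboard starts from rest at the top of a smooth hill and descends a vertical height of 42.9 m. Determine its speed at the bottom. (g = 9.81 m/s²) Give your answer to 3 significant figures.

v = 29.0 m/s

Energy conservation between the two points: mgh = ½mv²
v = √(2gh) = √(2 × 9.81 × 42.9) = √841.70 = 29.01 m/s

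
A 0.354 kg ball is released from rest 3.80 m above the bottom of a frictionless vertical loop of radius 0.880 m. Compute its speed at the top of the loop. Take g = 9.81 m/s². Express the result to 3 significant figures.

v = 6.33 m/s

Energy conservation: mgh = ½mv_top² + mg(2r)
v_top² = 2g(h − 2r) = 2(9.81)(3.80 − 1.760) = 40.02
v_top = 6.327 m/s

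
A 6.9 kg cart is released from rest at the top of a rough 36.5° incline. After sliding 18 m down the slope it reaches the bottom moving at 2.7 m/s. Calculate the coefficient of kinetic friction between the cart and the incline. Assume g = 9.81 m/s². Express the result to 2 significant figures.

μ_k = 0.71

Energy balance down the incline: mg L sinθ − ½mv² = μ_k (mg cosθ) L
mgL sinθ = 724.73 J; ½mv² = 25.151 J
W_f = 724.73 − 25.151 = 699.6 J
μ_k = W_f/(mg cosθ · L) = 699.6/(54.41 × 18) = 0.7143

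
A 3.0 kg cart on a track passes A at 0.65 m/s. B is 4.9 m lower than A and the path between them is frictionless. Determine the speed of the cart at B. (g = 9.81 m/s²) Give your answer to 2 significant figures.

By conservation of mechanical energy, ½mv₀² + mgh = ½mv²
v² = v₀² + 2gh = (0.65)² + 2(9.81)(4.9) = 96.561
v = √96.561 = 9.827 m/s

v = 9.8 m/s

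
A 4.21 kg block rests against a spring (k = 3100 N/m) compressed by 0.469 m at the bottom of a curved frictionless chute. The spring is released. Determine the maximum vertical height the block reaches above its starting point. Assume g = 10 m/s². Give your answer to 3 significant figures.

At maximum height the block is at rest, so ½kx² = mgh
h = kx²/(2mg) = (3100)(0.469)²/(2 × 4.21 × 10) = 8.098 m

h = 8.10 m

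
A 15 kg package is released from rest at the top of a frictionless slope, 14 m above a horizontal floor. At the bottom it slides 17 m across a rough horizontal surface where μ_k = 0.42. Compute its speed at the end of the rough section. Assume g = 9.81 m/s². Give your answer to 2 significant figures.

v = 12 m/s

Energy at the top = energy at the end + work done against friction:
mgh = ½mv² + μ_k m g d
W_f = μ_k mg d = (0.42)(15)(9.81)(17) = 1051 J
½mv² = mgh − W_f = 2060.1 − 1051 = 1009.4 J
v = √(2 × 1009.4/15) = 11.60 m/s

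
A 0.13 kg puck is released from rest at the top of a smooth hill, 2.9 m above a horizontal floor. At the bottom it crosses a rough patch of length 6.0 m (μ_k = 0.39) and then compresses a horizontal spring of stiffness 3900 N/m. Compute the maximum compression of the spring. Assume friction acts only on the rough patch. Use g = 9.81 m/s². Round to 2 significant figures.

Initial energy: E₁ = mgh = (0.13)(9.81)(2.9) = 3.6984 J
Friction removes W_f = μ_k mg d = (0.39)(0.13)(9.81)(6.0) = 2.984 J
Energy reaching the spring: E = 3.6984 − 2.984 = 0.71417 J
At max compression ½kx² = E ⇒ x = √(2E/k) = √(2 × 0.71417/3900) = 0.01914 m

x = 0.019 m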